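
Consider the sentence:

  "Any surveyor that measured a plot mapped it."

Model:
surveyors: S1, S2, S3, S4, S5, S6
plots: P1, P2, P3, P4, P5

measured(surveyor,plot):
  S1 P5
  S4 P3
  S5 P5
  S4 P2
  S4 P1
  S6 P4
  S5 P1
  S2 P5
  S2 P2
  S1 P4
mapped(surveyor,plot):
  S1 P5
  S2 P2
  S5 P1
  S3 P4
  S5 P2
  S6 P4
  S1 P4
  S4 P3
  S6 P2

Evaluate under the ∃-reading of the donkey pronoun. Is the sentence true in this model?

"it" takes "a plot" as antecedent — a donkey pronoun bound across the clause boundary.
Weak reading: every surveyor s with some measured-plot has at least one measured-plot p such that mapped(s,p).
Per surveyor: S1:✓  S2:✓  S4:✓  S5:✓  S6:✓
Every surveyor in the restrictor has a witness.

True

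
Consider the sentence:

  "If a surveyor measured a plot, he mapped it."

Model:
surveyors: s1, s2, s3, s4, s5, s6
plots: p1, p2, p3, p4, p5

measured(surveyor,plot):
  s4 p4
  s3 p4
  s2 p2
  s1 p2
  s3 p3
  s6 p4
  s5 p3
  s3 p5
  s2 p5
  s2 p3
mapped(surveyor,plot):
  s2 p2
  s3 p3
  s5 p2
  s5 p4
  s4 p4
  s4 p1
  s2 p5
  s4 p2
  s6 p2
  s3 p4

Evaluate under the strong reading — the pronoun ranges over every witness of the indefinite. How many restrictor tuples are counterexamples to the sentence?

5

"it" takes "a plot" as antecedent — a donkey pronoun bound across the clause boundary.
Strong reading: for every (s,p) with measured(s,p), mapped(s,p).
Restrictor pairs: (s1,p2) ✗  (s2,p2) ✓  (s2,p3) ✗  (s2,p5) ✓  (s3,p3) ✓  (s3,p4) ✓  (s3,p5) ✗  (s4,p4) ✓  (s5,p3) ✗  (s6,p4) ✗
Counterexamples (restrictor pairs failing the scope): 5.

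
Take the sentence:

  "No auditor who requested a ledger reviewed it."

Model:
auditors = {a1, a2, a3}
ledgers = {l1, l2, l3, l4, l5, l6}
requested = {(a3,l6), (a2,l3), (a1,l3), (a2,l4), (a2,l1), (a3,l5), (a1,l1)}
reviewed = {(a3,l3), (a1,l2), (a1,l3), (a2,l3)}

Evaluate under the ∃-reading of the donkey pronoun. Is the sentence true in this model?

False

"it" takes "a ledger" as antecedent — a donkey pronoun bound across the clause boundary.
Truth condition: for no (a,l) with requested(a,l) does reviewed(a,l) hold.
Restrictor pairs — does the scope hold? (a1,l1):fails  (a1,l3):holds  (a2,l1):fails  (a2,l3):holds  (a2,l4):fails  (a3,l5):fails  (a3,l6):fails
Scope holds for 2 pair(s), so the sentence is false.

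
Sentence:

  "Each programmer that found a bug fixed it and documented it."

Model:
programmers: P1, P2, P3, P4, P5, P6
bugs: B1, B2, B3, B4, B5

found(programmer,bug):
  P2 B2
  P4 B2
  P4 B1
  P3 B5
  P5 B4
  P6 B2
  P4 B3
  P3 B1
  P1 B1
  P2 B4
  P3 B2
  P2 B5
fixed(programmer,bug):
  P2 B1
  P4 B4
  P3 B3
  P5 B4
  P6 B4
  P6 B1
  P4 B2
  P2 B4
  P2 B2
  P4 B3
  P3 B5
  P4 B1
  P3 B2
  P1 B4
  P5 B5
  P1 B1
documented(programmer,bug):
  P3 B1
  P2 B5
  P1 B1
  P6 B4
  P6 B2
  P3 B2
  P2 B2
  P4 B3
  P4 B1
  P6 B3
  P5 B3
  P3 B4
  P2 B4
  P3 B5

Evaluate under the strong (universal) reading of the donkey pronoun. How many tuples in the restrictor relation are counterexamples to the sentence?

"it" takes "a bug" as antecedent — a donkey pronoun bound across the clause boundary.
Strong reading: for every (p,b) with found(p,b), fixed(p,b) ∧ documented(p,b).
Restrictor pairs: (P1,B1) ✓  (P2,B2) ✓  (P2,B4) ✓  (P2,B5) ✗  (P3,B1) ✗  (P3,B2) ✓  (P3,B5) ✓  (P4,B1) ✓  (P4,B2) ✗  (P4,B3) ✓  (P5,B4) ✗  (P6,B2) ✗
Counterexamples (restrictor pairs failing the scope): 5.

5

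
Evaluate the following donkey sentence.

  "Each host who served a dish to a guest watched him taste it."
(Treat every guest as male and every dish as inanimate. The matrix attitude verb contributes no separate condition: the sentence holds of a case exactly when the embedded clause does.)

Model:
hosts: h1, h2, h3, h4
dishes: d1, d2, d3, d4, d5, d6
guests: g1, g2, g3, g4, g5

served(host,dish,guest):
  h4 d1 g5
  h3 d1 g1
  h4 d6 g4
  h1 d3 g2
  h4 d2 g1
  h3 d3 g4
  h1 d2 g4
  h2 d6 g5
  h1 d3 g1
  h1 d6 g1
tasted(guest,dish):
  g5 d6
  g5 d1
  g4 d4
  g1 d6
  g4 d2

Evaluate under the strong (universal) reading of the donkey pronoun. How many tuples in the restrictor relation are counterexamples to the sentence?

"him" takes "a guest" as antecedent and "it" takes "a dish"; both are donkey pronouns co-varying with the restrictor.
Strong reading: for every (h,d,g) with served(h,d,g), tasted(g,d).
Restrictor triples: (h1,d2,g4)→tasted(g4,d2) ✓  (h1,d3,g1)→tasted(g1,d3) ✗  (h1,d3,g2)→tasted(g2,d3) ✗  (h1,d6,g1)→tasted(g1,d6) ✓  (h2,d6,g5)→tasted(g5,d6) ✓  (h3,d1,g1)→tasted(g1,d1) ✗  (h3,d3,g4)→tasted(g4,d3) ✗  (h4,d1,g5)→tasted(g5,d1) ✓  (h4,d2,g1)→tasted(g1,d2) ✗  (h4,d6,g4)→tasted(g4,d6) ✗
Counterexamples (restrictor triples failing the scope): 6.

6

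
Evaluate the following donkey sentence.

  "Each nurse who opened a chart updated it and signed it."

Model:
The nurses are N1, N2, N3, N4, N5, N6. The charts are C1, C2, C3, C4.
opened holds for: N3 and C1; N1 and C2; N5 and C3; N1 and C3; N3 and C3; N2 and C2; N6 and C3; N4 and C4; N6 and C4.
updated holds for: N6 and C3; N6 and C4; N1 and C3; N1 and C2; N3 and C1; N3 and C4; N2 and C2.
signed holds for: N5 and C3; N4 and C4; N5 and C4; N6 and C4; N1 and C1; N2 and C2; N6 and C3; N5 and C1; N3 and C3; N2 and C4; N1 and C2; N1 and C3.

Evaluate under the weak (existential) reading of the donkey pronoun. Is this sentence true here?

"it" takes "a chart" as antecedent — a donkey pronoun bound across the clause boundary.
Weak reading: every nurse n with some opened-chart has at least one opened-chart c such that updated(n,c) ∧ signed(n,c).
Per nurse: N1:✓  N2:✓  N3:✗  N4:✗  N5:✗  N6:✓
N3 has no witness among its opened-charts.

False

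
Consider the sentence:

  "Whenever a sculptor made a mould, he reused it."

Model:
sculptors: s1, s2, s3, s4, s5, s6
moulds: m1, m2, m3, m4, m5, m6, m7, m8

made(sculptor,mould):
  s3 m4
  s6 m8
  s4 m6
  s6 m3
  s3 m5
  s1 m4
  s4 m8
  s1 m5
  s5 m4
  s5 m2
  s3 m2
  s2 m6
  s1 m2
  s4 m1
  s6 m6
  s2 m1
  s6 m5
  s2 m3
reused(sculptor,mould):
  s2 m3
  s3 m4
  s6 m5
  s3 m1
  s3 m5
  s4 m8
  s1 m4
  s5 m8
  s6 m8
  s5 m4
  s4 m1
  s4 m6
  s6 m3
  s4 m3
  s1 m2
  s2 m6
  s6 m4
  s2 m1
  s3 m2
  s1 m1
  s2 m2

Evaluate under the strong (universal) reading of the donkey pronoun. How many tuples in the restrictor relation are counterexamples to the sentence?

3

"it" takes "a mould" as antecedent — a donkey pronoun bound across the clause boundary.
Strong reading: for every (s,m) with made(s,m), reused(s,m).
Restrictor pairs: (s1,m2) ✓  (s1,m4) ✓  (s1,m5) ✗  (s2,m1) ✓  (s2,m3) ✓  (s2,m6) ✓  (s3,m2) ✓  (s3,m4) ✓  (s3,m5) ✓  (s4,m1) ✓  (s4,m6) ✓  (s4,m8) ✓  (s5,m2) ✗  (s5,m4) ✓  (s6,m3) ✓  (s6,m5) ✓  (s6,m6) ✗  (s6,m8) ✓
Counterexamples (restrictor pairs failing the scope): 3.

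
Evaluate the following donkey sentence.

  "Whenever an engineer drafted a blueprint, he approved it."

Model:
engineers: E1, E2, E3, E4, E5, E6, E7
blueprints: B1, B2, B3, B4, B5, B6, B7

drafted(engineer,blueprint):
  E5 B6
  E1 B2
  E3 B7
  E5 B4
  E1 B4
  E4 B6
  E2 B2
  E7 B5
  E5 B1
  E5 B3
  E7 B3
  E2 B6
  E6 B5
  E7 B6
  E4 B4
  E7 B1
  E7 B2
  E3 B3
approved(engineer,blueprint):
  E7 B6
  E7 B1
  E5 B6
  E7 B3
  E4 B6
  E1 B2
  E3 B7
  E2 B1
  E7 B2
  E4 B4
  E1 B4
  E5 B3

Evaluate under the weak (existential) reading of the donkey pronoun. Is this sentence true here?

False

"it" takes "a blueprint" as antecedent — a donkey pronoun bound across the clause boundary.
Weak reading: every engineer e with some drafted-blueprint has at least one drafted-blueprint b such that approved(e,b).
Per engineer: E1:✓  E2:✗  E3:✓  E4:✓  E5:✓  E6:✗  E7:✓
E2 has no witness among its drafted-blueprints.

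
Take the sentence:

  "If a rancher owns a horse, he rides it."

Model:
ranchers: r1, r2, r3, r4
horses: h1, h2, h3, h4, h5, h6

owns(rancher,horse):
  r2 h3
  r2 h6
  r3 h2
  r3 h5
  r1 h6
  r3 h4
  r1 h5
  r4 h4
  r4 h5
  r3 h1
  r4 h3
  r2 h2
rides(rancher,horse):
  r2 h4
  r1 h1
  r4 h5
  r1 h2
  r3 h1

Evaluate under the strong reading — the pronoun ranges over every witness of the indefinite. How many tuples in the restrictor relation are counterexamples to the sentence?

"it" takes "a horse" as antecedent — a donkey pronoun bound across the clause boundary.
Strong reading: for every (r,h) with owns(r,h), rides(r,h).
Restrictor pairs: (r1,h5) ✗  (r1,h6) ✗  (r2,h2) ✗  (r2,h3) ✗  (r2,h6) ✗  (r3,h1) ✓  (r3,h2) ✗  (r3,h4) ✗  (r3,h5) ✗  (r4,h3) ✗  (r4,h4) ✗  (r4,h5) ✓
Counterexamples (restrictor pairs failing the scope): 10.

10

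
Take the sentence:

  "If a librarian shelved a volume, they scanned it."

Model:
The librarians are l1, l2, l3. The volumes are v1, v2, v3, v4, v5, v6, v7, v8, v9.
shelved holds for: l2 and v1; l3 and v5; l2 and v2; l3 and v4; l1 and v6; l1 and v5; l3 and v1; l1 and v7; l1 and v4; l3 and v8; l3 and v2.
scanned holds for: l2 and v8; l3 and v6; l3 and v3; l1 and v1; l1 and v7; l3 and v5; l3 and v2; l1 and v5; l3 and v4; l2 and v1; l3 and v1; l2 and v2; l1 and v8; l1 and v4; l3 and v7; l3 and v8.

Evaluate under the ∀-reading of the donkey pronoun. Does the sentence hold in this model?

"it" takes "a volume" as antecedent — a donkey pronoun bound across the clause boundary.
Strong reading: for every (l,v) with shelved(l,v), scanned(l,v).
Restrictor pairs: (l1,v4) ✓  (l1,v5) ✓  (l1,v6) ✗  (l1,v7) ✓  (l2,v1) ✓  (l2,v2) ✓  (l3,v1) ✓  (l3,v2) ✓  (l3,v4) ✓  (l3,v5) ✓  (l3,v8) ✓
Counterexample: (l1,v6) is in shelved but fails the scope.

False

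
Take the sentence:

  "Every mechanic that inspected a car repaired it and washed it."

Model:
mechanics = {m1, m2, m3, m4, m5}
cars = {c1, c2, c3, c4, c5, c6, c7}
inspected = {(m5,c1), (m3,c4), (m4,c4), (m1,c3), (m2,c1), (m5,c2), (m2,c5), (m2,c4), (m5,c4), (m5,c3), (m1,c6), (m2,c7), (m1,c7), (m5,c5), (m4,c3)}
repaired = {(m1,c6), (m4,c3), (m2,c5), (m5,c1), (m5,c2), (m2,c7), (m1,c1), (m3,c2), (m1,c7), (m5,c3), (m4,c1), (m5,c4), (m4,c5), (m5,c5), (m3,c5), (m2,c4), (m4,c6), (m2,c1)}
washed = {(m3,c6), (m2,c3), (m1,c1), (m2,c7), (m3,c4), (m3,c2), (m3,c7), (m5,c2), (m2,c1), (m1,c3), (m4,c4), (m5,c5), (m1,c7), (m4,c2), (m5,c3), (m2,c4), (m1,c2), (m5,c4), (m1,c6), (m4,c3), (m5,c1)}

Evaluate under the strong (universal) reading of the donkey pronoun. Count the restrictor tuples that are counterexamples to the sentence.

4

"it" takes "a car" as antecedent — a donkey pronoun bound across the clause boundary.
Strong reading: for every (m,c) with inspected(m,c), repaired(m,c) ∧ washed(m,c).
Restrictor pairs: (m1,c3) ✗  (m1,c6) ✓  (m1,c7) ✓  (m2,c1) ✓  (m2,c4) ✓  (m2,c5) ✗  (m2,c7) ✓  (m3,c4) ✗  (m4,c3) ✓  (m4,c4) ✗  (m5,c1) ✓  (m5,c2) ✓  (m5,c3) ✓  (m5,c4) ✓  (m5,c5) ✓
Counterexamples (restrictor pairs failing the scope): 4.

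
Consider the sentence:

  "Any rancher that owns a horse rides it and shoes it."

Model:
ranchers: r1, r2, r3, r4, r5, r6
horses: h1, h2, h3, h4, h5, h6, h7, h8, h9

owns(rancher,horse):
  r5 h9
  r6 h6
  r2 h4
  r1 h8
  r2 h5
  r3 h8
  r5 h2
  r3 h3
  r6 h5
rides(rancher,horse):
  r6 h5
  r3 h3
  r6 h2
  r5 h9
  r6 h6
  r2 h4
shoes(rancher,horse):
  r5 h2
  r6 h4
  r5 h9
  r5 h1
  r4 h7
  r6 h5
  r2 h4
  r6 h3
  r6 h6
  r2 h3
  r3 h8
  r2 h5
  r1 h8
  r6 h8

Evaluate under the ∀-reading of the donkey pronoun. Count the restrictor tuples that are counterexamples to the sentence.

"it" takes "a horse" as antecedent — a donkey pronoun bound across the clause boundary.
Strong reading: for every (r,h) with owns(r,h), rides(r,h) ∧ shoes(r,h).
Restrictor pairs: (r1,h8) ✗  (r2,h4) ✓  (r2,h5) ✗  (r3,h3) ✗  (r3,h8) ✗  (r5,h2) ✗  (r5,h9) ✓  (r6,h5) ✓  (r6,h6) ✓
Counterexamples (restrictor pairs failing the scope): 5.

5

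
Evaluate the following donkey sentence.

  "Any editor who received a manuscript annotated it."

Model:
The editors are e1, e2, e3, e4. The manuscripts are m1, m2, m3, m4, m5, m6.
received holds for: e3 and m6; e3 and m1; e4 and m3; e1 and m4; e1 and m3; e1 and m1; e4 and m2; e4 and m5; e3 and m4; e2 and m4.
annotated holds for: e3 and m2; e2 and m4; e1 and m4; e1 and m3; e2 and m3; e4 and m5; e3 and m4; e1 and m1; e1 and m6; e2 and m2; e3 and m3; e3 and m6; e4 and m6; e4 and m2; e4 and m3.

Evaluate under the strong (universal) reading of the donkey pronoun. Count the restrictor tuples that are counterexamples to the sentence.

1

"it" takes "a manuscript" as antecedent — a donkey pronoun bound across the clause boundary.
Strong reading: for every (e,m) with received(e,m), annotated(e,m).
Restrictor pairs: (e1,m1) ✓  (e1,m3) ✓  (e1,m4) ✓  (e2,m4) ✓  (e3,m1) ✗  (e3,m4) ✓  (e3,m6) ✓  (e4,m2) ✓  (e4,m3) ✓  (e4,m5) ✓
Counterexamples (restrictor pairs failing the scope): 1.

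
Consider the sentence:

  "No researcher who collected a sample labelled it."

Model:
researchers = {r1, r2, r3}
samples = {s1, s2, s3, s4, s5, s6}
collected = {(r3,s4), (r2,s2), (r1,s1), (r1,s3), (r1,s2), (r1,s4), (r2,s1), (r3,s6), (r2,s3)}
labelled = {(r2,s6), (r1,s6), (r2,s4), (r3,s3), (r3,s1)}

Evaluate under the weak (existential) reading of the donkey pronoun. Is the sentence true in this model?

True

"it" takes "a sample" as antecedent — a donkey pronoun bound across the clause boundary.
Truth condition: for no (r,s) with collected(r,s) does labelled(r,s) hold.
Restrictor pairs — does the scope hold? (r1,s1):fails  (r1,s2):fails  (r1,s3):fails  (r1,s4):fails  (r2,s1):fails  (r2,s2):fails  (r2,s3):fails  (r3,s4):fails  (r3,s6):fails
Scope holds for no restrictor pair, so the sentence is true.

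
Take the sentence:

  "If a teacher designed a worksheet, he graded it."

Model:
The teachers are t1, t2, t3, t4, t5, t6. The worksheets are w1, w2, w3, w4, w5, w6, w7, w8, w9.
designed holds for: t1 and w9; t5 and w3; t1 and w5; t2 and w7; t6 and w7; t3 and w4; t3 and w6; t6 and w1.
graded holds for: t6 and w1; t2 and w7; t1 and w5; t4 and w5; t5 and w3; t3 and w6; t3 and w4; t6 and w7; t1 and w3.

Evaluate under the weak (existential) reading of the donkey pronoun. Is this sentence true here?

True

"it" takes "a worksheet" as antecedent — a donkey pronoun bound across the clause boundary.
Weak reading: every teacher t with some designed-worksheet has at least one designed-worksheet w such that graded(t,w).
Per teacher: t1:✓  t2:✓  t3:✓  t5:✓  t6:✓
Every teacher in the restrictor has a witness.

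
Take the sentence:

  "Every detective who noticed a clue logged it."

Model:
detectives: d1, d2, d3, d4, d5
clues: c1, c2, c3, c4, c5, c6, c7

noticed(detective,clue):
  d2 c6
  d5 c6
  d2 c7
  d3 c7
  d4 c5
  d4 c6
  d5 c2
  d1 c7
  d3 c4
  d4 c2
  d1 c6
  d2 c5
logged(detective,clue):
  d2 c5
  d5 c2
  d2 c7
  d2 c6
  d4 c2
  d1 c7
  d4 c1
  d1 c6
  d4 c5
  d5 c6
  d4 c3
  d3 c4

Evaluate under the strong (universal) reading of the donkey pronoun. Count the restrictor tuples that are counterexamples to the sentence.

2

"it" takes "a clue" as antecedent — a donkey pronoun bound across the clause boundary.
Strong reading: for every (d,c) with noticed(d,c), logged(d,c).
Restrictor pairs: (d1,c6) ✓  (d1,c7) ✓  (d2,c5) ✓  (d2,c6) ✓  (d2,c7) ✓  (d3,c4) ✓  (d3,c7) ✗  (d4,c2) ✓  (d4,c5) ✓  (d4,c6) ✗  (d5,c2) ✓  (d5,c6) ✓
Counterexamples (restrictor pairs failing the scope): 2.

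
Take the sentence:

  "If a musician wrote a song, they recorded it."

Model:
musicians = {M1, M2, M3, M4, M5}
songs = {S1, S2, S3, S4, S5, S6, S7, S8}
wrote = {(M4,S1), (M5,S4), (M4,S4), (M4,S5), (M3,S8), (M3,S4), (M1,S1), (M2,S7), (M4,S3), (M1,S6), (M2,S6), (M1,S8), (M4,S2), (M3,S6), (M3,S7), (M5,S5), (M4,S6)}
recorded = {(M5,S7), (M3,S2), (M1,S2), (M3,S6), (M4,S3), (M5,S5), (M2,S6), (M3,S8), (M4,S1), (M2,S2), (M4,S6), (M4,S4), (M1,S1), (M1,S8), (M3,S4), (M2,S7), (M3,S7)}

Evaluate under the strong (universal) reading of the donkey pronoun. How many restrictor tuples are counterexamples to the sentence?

4

"it" takes "a song" as antecedent — a donkey pronoun bound across the clause boundary.
Strong reading: for every (m,s) with wrote(m,s), recorded(m,s).
Restrictor pairs: (M1,S1) ✓  (M1,S6) ✗  (M1,S8) ✓  (M2,S6) ✓  (M2,S7) ✓  (M3,S4) ✓  (M3,S6) ✓  (M3,S7) ✓  (M3,S8) ✓  (M4,S1) ✓  (M4,S2) ✗  (M4,S3) ✓  (M4,S4) ✓  (M4,S5) ✗  (M4,S6) ✓  (M5,S4) ✗  (M5,S5) ✓
Counterexamples (restrictor pairs failing the scope): 4.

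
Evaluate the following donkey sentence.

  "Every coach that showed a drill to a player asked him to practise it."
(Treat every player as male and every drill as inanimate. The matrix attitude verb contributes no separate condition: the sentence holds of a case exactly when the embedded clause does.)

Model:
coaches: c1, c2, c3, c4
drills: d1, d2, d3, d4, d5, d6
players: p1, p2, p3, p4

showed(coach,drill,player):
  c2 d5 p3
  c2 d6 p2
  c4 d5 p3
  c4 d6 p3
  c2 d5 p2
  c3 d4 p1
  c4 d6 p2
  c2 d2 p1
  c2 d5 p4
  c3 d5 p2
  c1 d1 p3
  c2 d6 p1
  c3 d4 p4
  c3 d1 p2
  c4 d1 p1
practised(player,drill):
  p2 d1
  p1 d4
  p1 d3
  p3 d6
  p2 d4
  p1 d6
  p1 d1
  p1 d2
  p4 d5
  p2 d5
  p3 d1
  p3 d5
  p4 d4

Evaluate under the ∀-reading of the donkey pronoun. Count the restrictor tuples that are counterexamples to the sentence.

"him" takes "a player" as antecedent and "it" takes "a drill"; both are donkey pronouns co-varying with the restrictor.
Strong reading: for every (c,d,p) with showed(c,d,p), practised(p,d).
Restrictor triples: (c1,d1,p3)→practised(p3,d1) ✓  (c2,d2,p1)→practised(p1,d2) ✓  (c2,d5,p2)→practised(p2,d5) ✓  (c2,d5,p3)→practised(p3,d5) ✓  (c2,d5,p4)→practised(p4,d5) ✓  (c2,d6,p1)→practised(p1,d6) ✓  (c2,d6,p2)→practised(p2,d6) ✗  (c3,d1,p2)→practised(p2,d1) ✓  (c3,d4,p1)→practised(p1,d4) ✓  (c3,d4,p4)→practised(p4,d4) ✓  (c3,d5,p2)→practised(p2,d5) ✓  (c4,d1,p1)→practised(p1,d1) ✓  (c4,d5,p3)→practised(p3,d5) ✓  (c4,d6,p2)→practised(p2,d6) ✗  (c4,d6,p3)→practised(p3,d6) ✓
Counterexamples (restrictor triples failing the scope): 2.

2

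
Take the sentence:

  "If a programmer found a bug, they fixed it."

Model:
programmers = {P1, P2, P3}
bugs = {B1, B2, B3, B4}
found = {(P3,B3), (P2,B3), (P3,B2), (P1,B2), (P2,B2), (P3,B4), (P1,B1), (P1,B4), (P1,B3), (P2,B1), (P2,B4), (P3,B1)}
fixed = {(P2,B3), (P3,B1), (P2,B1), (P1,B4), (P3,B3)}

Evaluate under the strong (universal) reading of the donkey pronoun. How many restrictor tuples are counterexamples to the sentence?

7

"it" takes "a bug" as antecedent — a donkey pronoun bound across the clause boundary.
Strong reading: for every (p,b) with found(p,b), fixed(p,b).
Restrictor pairs: (P1,B1) ✗  (P1,B2) ✗  (P1,B3) ✗  (P1,B4) ✓  (P2,B1) ✓  (P2,B2) ✗  (P2,B3) ✓  (P2,B4) ✗  (P3,B1) ✓  (P3,B2) ✗  (P3,B3) ✓  (P3,B4) ✗
Counterexamples (restrictor pairs failing the scope): 7.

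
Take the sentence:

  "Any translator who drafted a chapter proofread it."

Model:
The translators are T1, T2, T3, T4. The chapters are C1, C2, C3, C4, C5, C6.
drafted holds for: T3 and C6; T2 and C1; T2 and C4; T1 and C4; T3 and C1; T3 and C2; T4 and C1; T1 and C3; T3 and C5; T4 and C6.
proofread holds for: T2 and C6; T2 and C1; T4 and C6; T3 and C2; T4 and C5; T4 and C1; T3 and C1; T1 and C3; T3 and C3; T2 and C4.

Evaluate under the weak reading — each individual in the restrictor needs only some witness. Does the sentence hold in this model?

True

"it" takes "a chapter" as antecedent — a donkey pronoun bound across the clause boundary.
Weak reading: every translator t with some drafted-chapter has at least one drafted-chapter c such that proofread(t,c).
Per translator: T1:✓  T2:✓  T3:✓  T4:✓
Every translator in the restrictor has a witness.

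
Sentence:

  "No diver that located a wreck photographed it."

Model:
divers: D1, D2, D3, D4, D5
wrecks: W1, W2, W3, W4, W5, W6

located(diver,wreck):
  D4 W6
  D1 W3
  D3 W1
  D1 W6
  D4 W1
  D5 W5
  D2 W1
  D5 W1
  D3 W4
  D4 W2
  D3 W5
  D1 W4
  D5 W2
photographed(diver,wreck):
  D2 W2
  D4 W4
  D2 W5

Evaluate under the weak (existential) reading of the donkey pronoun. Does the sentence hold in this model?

True

"it" takes "a wreck" as antecedent — a donkey pronoun bound across the clause boundary.
Truth condition: for no (d,w) with located(d,w) does photographed(d,w) hold.
Restrictor pairs — does the scope hold? (D1,W3):fails  (D1,W4):fails  (D1,W6):fails  (D2,W1):fails  (D3,W1):fails  (D3,W4):fails  (D3,W5):fails  (D4,W1):fails  (D4,W2):fails  (D4,W6):fails  (D5,W1):fails  (D5,W2):fails  (D5,W5):fails
Scope holds for no restrictor pair, so the sentence is true.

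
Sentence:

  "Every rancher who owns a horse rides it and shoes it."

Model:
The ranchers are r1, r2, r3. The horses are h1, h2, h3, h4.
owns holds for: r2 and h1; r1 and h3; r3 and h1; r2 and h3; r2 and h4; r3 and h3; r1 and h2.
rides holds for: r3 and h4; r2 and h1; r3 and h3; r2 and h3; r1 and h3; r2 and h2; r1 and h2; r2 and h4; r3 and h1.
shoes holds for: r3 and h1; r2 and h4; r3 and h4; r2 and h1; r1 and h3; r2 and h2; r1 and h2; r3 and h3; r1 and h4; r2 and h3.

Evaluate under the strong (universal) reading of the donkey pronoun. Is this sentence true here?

"it" takes "a horse" as antecedent — a donkey pronoun bound across the clause boundary.
Strong reading: for every (r,h) with owns(r,h), rides(r,h) ∧ shoes(r,h).
Restrictor pairs: (r1,h2) ✓  (r1,h3) ✓  (r2,h1) ✓  (r2,h3) ✓  (r2,h4) ✓  (r3,h1) ✓  (r3,h3) ✓
Every restrictor pair satisfies the scope.

True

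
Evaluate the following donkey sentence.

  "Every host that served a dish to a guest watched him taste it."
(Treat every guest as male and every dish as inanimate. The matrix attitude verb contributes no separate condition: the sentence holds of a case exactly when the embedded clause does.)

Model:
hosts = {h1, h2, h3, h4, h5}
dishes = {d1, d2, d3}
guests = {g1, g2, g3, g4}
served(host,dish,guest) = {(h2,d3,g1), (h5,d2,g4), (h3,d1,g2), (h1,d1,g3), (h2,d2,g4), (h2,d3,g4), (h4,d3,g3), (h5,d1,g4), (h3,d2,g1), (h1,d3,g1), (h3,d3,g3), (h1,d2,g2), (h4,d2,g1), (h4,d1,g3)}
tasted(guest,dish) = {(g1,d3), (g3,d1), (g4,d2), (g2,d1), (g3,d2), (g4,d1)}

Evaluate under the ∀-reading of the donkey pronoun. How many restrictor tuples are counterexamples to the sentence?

6

"him" takes "a guest" as antecedent and "it" takes "a dish"; both are donkey pronouns co-varying with the restrictor.
Strong reading: for every (h,d,g) with served(h,d,g), tasted(g,d).
Restrictor triples: (h1,d1,g3)→tasted(g3,d1) ✓  (h1,d2,g2)→tasted(g2,d2) ✗  (h1,d3,g1)→tasted(g1,d3) ✓  (h2,d2,g4)→tasted(g4,d2) ✓  (h2,d3,g1)→tasted(g1,d3) ✓  (h2,d3,g4)→tasted(g4,d3) ✗  (h3,d1,g2)→tasted(g2,d1) ✓  (h3,d2,g1)→tasted(g1,d2) ✗  (h3,d3,g3)→tasted(g3,d3) ✗  (h4,d1,g3)→tasted(g3,d1) ✓  (h4,d2,g1)→tasted(g1,d2) ✗  (h4,d3,g3)→tasted(g3,d3) ✗  (h5,d1,g4)→tasted(g4,d1) ✓  (h5,d2,g4)→tasted(g4,d2) ✓
Counterexamples (restrictor triples failing the scope): 6.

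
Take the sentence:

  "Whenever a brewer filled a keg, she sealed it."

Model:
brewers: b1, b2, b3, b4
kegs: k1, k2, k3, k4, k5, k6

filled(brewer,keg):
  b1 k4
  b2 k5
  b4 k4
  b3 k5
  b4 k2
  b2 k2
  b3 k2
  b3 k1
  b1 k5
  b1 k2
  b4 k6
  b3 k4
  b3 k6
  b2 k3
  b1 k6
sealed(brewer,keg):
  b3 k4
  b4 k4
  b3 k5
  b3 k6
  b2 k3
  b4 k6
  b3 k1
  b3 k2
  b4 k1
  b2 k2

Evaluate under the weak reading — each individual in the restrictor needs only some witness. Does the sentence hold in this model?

False

"it" takes "a keg" as antecedent — a donkey pronoun bound across the clause boundary.
Weak reading: every brewer b with some filled-keg has at least one filled-keg k such that sealed(b,k).
Per brewer: b1:✗  b2:✓  b3:✓  b4:✓
b1 has no witness among its filled-kegs.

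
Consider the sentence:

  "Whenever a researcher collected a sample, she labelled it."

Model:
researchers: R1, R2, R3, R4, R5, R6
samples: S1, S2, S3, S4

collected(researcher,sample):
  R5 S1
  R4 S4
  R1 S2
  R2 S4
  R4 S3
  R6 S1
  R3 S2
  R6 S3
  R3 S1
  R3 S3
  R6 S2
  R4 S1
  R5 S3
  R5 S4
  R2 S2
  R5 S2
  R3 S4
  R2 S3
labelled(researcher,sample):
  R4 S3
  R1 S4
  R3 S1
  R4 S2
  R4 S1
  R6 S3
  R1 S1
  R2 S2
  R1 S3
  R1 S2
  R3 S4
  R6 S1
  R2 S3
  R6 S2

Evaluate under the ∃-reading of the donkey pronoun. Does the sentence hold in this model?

False

"it" takes "a sample" as antecedent — a donkey pronoun bound across the clause boundary.
Weak reading: every researcher r with some collected-sample has at least one collected-sample s such that labelled(r,s).
Per researcher: R1:✓  R2:✓  R3:✓  R4:✓  R5:✗  R6:✓
R5 has no witness among its collected-samples.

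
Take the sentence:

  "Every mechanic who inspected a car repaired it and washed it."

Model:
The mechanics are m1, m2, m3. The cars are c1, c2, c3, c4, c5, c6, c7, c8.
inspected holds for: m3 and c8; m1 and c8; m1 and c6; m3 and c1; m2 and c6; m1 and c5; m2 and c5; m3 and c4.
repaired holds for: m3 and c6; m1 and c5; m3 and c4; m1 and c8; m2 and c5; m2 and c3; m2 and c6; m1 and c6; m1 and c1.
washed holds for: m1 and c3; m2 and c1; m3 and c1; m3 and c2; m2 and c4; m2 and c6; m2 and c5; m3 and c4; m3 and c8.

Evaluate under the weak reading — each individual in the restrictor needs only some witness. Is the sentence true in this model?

False

"it" takes "a car" as antecedent — a donkey pronoun bound across the clause boundary.
Weak reading: every mechanic m with some inspected-car has at least one inspected-car c such that repaired(m,c) ∧ washed(m,c).
Per mechanic: m1:✗  m2:✓  m3:✓
m1 has no witness among its inspected-cars.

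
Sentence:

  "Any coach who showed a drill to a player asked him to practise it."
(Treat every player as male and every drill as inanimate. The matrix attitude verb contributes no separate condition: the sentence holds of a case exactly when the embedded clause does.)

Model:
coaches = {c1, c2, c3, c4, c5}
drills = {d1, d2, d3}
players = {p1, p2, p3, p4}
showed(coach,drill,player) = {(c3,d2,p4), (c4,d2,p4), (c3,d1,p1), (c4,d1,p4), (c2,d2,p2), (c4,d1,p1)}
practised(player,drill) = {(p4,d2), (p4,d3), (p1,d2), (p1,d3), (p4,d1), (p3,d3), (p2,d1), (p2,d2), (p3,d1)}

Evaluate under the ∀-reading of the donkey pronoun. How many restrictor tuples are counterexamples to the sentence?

2

"him" takes "a player" as antecedent and "it" takes "a drill"; both are donkey pronouns co-varying with the restrictor.
Strong reading: for every (c,d,p) with showed(c,d,p), practised(p,d).
Restrictor triples: (c2,d2,p2)→practised(p2,d2) ✓  (c3,d1,p1)→practised(p1,d1) ✗  (c3,d2,p4)→practised(p4,d2) ✓  (c4,d1,p1)→practised(p1,d1) ✗  (c4,d1,p4)→practised(p4,d1) ✓  (c4,d2,p4)→practised(p4,d2) ✓
Counterexamples (restrictor triples failing the scope): 2.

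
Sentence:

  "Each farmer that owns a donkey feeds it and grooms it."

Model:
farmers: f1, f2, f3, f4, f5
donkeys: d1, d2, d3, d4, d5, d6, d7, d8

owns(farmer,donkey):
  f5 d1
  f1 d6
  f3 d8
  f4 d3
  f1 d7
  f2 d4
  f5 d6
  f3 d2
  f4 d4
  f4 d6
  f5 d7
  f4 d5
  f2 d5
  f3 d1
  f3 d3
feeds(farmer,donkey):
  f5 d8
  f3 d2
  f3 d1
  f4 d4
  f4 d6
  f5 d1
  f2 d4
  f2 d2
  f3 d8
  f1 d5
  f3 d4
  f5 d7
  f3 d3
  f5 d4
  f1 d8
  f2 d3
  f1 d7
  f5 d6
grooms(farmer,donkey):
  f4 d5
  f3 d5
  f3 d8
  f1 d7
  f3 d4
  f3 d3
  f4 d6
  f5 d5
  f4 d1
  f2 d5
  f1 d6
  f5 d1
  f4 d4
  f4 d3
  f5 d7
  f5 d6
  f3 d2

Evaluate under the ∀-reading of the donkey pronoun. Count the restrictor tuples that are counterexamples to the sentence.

"it" takes "a donkey" as antecedent — a donkey pronoun bound across the clause boundary.
Strong reading: for every (f,d) with owns(f,d), feeds(f,d) ∧ grooms(f,d).
Restrictor pairs: (f1,d6) ✗  (f1,d7) ✓  (f2,d4) ✗  (f2,d5) ✗  (f3,d1) ✗  (f3,d2) ✓  (f3,d3) ✓  (f3,d8) ✓  (f4,d3) ✗  (f4,d4) ✓  (f4,d5) ✗  (f4,d6) ✓  (f5,d1) ✓  (f5,d6) ✓  (f5,d7) ✓
Counterexamples (restrictor pairs failing the scope): 6.

6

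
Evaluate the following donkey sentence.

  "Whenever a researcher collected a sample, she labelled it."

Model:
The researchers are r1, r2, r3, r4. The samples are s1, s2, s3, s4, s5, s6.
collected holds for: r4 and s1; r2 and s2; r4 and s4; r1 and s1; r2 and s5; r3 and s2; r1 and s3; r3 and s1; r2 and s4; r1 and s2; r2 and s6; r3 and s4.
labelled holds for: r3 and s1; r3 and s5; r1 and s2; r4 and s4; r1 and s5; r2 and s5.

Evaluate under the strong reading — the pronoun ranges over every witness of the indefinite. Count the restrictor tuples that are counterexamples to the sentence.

8

"it" takes "a sample" as antecedent — a donkey pronoun bound across the clause boundary.
Strong reading: for every (r,s) with collected(r,s), labelled(r,s).
Restrictor pairs: (r1,s1) ✗  (r1,s2) ✓  (r1,s3) ✗  (r2,s2) ✗  (r2,s4) ✗  (r2,s5) ✓  (r2,s6) ✗  (r3,s1) ✓  (r3,s2) ✗  (r3,s4) ✗  (r4,s1) ✗  (r4,s4) ✓
Counterexamples (restrictor pairs failing the scope): 8.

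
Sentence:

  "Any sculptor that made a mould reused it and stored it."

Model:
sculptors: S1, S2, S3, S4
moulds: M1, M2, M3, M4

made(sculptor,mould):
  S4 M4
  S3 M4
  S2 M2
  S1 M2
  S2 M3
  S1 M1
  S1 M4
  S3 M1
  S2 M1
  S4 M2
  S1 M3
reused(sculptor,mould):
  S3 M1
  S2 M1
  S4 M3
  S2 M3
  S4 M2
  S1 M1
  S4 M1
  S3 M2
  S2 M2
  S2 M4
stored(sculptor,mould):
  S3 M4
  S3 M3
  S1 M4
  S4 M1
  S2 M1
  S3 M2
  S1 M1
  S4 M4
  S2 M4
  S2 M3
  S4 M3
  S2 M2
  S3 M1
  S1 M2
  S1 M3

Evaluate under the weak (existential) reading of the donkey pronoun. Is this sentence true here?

False

"it" takes "a mould" as antecedent — a donkey pronoun bound across the clause boundary.
Weak reading: every sculptor s with some made-mould has at least one made-mould m such that reused(s,m) ∧ stored(s,m).
Per sculptor: S1:✓  S2:✓  S3:✓  S4:✗
S4 has no witness among its made-moulds.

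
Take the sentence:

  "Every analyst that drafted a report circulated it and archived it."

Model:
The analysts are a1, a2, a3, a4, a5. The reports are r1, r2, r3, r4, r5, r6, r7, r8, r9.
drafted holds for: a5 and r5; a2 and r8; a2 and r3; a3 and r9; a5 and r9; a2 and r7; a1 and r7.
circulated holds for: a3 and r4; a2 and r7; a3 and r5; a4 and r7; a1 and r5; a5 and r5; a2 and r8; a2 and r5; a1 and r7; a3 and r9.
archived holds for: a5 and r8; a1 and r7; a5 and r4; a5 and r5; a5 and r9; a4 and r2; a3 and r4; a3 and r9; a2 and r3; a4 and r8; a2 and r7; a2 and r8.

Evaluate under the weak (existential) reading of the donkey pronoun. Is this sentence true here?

"it" takes "a report" as antecedent — a donkey pronoun bound across the clause boundary.
Weak reading: every analyst a with some drafted-report has at least one drafted-report r such that circulated(a,r) ∧ archived(a,r).
Per analyst: a1:✓  a2:✓  a3:✓  a5:✓
Every analyst in the restrictor has a witness.

True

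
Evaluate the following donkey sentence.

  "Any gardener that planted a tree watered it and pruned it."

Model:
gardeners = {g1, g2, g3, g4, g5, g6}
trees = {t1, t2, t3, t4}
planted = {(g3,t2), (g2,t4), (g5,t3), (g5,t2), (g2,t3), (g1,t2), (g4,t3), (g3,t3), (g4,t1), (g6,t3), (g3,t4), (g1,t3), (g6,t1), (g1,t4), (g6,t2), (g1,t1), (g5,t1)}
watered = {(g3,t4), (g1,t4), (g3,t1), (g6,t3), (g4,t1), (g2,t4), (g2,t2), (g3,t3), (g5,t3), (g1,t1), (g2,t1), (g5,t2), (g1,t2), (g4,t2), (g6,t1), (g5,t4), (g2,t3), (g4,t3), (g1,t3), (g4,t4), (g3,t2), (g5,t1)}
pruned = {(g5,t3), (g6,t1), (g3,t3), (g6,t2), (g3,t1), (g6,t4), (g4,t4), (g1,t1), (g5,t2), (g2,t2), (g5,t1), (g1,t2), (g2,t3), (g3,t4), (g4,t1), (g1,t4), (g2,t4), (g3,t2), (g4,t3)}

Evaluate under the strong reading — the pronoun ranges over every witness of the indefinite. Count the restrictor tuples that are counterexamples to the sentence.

"it" takes "a tree" as antecedent — a donkey pronoun bound across the clause boundary.
Strong reading: for every (g,t) with planted(g,t), watered(g,t) ∧ pruned(g,t).
Restrictor pairs: (g1,t1) ✓  (g1,t2) ✓  (g1,t3) ✗  (g1,t4) ✓  (g2,t3) ✓  (g2,t4) ✓  (g3,t2) ✓  (g3,t3) ✓  (g3,t4) ✓  (g4,t1) ✓  (g4,t3) ✓  (g5,t1) ✓  (g5,t2) ✓  (g5,t3) ✓  (g6,t1) ✓  (g6,t2) ✗  (g6,t3) ✗
Counterexamples (restrictor pairs failing the scope): 3.

3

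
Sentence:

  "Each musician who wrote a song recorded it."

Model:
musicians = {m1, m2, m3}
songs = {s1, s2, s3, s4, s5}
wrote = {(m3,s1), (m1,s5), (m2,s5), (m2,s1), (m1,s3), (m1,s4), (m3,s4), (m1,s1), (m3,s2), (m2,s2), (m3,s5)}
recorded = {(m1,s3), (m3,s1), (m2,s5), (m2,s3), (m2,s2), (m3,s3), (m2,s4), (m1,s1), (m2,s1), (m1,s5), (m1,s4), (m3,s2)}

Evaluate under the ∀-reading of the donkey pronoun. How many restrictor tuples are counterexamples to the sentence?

2

"it" takes "a song" as antecedent — a donkey pronoun bound across the clause boundary.
Strong reading: for every (m,s) with wrote(m,s), recorded(m,s).
Restrictor pairs: (m1,s1) ✓  (m1,s3) ✓  (m1,s4) ✓  (m1,s5) ✓  (m2,s1) ✓  (m2,s2) ✓  (m2,s5) ✓  (m3,s1) ✓  (m3,s2) ✓  (m3,s4) ✗  (m3,s5) ✗
Counterexamples (restrictor pairs failing the scope): 2.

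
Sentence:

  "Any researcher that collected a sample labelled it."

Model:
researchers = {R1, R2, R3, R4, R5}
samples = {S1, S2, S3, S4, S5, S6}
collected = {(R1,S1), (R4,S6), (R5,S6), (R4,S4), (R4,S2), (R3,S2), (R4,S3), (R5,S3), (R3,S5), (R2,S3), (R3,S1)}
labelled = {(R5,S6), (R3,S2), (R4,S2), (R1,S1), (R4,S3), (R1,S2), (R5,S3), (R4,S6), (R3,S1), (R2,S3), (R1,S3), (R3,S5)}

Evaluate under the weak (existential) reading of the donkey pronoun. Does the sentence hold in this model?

"it" takes "a sample" as antecedent — a donkey pronoun bound across the clause boundary.
Weak reading: every researcher r with some collected-sample has at least one collected-sample s such that labelled(r,s).
Per researcher: R1:✓  R2:✓  R3:✓  R4:✓  R5:✓
Every researcher in the restrictor has a witness.

True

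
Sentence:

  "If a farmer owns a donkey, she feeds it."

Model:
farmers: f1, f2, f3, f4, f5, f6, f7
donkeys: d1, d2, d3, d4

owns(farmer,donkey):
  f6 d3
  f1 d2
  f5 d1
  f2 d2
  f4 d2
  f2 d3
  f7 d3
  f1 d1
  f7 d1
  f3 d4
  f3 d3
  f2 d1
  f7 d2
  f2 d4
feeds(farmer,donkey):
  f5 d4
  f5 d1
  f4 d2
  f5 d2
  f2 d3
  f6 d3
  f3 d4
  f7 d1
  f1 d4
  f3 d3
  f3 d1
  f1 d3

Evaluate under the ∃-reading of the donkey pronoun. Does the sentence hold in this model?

"it" takes "a donkey" as antecedent — a donkey pronoun bound across the clause boundary.
Weak reading: every farmer f with some owns-donkey has at least one owns-donkey d such that feeds(f,d).
Per farmer: f1:✗  f2:✓  f3:✓  f4:✓  f5:✓  f6:✓  f7:✓
f1 has no witness among its owns-donkeys.

False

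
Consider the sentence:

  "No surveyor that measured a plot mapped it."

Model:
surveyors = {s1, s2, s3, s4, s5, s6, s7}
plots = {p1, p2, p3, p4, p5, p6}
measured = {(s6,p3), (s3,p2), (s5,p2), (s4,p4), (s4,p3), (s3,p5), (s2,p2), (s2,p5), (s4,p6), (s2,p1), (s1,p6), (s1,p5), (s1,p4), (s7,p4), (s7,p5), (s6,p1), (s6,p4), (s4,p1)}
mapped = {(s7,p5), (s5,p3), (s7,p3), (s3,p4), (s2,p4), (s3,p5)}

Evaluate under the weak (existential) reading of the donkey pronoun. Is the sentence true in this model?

"it" takes "a plot" as antecedent — a donkey pronoun bound across the clause boundary.
Truth condition: for no (s,p) with measured(s,p) does mapped(s,p) hold.
Restrictor pairs — does the scope hold? (s1,p4):fails  (s1,p5):fails  (s1,p6):fails  (s2,p1):fails  (s2,p2):fails  (s2,p5):fails  (s3,p2):fails  (s3,p5):holds  (s4,p1):fails  (s4,p3):fails  (s4,p4):fails  (s4,p6):fails  (s5,p2):fails  (s6,p1):fails  (s6,p3):fails  (s6,p4):fails  (s7,p4):fails  (s7,p5):holds
Scope holds for 2 pair(s), so the sentence is false.

False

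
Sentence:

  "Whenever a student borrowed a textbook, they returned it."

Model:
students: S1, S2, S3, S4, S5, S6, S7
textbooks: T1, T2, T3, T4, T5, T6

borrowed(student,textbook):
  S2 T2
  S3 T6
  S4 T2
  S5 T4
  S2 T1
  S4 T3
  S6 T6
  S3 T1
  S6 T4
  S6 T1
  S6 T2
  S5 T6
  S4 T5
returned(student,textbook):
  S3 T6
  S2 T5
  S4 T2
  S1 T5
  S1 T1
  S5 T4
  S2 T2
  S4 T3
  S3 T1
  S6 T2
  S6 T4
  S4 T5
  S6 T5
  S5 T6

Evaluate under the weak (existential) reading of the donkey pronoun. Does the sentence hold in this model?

True

"it" takes "a textbook" as antecedent — a donkey pronoun bound across the clause boundary.
Weak reading: every student s with some borrowed-textbook has at least one borrowed-textbook t such that returned(s,t).
Per student: S2:✓  S3:✓  S4:✓  S5:✓  S6:✓
Every student in the restrictor has a witness.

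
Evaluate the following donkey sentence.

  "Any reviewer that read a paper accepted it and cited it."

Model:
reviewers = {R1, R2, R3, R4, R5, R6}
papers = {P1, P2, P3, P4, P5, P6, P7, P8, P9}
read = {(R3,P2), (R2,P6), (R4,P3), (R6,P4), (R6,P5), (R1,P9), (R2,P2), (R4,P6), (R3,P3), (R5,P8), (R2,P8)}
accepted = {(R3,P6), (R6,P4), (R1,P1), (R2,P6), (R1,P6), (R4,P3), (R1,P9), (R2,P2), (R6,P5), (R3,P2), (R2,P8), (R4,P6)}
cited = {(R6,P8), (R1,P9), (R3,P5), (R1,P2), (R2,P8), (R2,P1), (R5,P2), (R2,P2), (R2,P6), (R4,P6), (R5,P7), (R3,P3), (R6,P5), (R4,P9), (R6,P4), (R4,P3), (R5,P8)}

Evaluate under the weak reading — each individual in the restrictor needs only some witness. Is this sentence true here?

False

"it" takes "a paper" as antecedent — a donkey pronoun bound across the clause boundary.
Weak reading: every reviewer r with some read-paper has at least one read-paper p such that accepted(r,p) ∧ cited(r,p).
Per reviewer: R1:✓  R2:✓  R3:✗  R4:✓  R5:✗  R6:✓
R3 has no witness among its read-papers.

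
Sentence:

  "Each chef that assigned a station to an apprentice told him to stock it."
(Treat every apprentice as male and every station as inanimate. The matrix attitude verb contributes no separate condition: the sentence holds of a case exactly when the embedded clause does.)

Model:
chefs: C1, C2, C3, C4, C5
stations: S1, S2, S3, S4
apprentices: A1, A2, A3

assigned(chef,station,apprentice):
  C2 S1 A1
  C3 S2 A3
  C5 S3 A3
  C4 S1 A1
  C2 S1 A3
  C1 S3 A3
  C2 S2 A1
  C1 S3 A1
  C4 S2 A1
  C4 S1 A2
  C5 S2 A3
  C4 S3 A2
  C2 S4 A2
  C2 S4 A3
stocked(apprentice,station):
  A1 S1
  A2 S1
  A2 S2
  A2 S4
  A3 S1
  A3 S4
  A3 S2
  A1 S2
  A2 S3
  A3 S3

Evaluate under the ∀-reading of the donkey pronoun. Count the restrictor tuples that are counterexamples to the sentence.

1

"him" takes "an apprentice" as antecedent and "it" takes "a station"; both are donkey pronouns co-varying with the restrictor.
Strong reading: for every (c,s,a) with assigned(c,s,a), stocked(a,s).
Restrictor triples: (C1,S3,A1)→stocked(A1,S3) ✗  (C1,S3,A3)→stocked(A3,S3) ✓  (C2,S1,A1)→stocked(A1,S1) ✓  (C2,S1,A3)→stocked(A3,S1) ✓  (C2,S2,A1)→stocked(A1,S2) ✓  (C2,S4,A2)→stocked(A2,S4) ✓  (C2,S4,A3)→stocked(A3,S4) ✓  (C3,S2,A3)→stocked(A3,S2) ✓  (C4,S1,A1)→stocked(A1,S1) ✓  (C4,S1,A2)→stocked(A2,S1) ✓  (C4,S2,A1)→stocked(A1,S2) ✓  (C4,S3,A2)→stocked(A2,S3) ✓  (C5,S2,A3)→stocked(A3,S2) ✓  (C5,S3,A3)→stocked(A3,S3) ✓
Counterexamples (restrictor triples failing the scope): 1.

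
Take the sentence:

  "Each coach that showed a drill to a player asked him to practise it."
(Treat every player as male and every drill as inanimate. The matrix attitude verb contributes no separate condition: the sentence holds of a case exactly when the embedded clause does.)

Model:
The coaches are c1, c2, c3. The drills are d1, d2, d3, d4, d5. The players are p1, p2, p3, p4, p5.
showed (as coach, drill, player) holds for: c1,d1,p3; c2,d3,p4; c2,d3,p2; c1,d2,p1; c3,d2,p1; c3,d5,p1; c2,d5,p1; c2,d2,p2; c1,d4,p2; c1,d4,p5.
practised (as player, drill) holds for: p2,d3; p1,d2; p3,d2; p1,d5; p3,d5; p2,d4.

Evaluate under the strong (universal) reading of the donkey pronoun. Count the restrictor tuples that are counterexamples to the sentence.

4

"him" takes "a player" as antecedent and "it" takes "a drill"; both are donkey pronouns co-varying with the restrictor.
Strong reading: for every (c,d,p) with showed(c,d,p), practised(p,d).
Restrictor triples: (c1,d1,p3)→practised(p3,d1) ✗  (c1,d2,p1)→practised(p1,d2) ✓  (c1,d4,p2)→practised(p2,d4) ✓  (c1,d4,p5)→practised(p5,d4) ✗  (c2,d2,p2)→practised(p2,d2) ✗  (c2,d3,p2)→practised(p2,d3) ✓  (c2,d3,p4)→practised(p4,d3) ✗  (c2,d5,p1)→practised(p1,d5) ✓  (c3,d2,p1)→practised(p1,d2) ✓  (c3,d5,p1)→practised(p1,d5) ✓
Counterexamples (restrictor triples failing the scope): 4.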